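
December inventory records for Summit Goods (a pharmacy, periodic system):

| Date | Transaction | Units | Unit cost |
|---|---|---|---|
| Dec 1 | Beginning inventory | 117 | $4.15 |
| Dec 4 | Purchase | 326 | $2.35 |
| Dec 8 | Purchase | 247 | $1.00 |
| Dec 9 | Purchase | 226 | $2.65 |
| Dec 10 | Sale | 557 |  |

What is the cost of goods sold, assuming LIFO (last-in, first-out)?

Dec 10, 557 sold [LIFO — newest first]: 226 @ $2.65 + 247 @ $1.00 + 84 @ $2.35 = $1,043.30
Ending inventory: 117 @ $4.15 + 242 @ $2.35 = $1,054.25
Check: goods available $2,097.55 = COGS $1,043.30 + ending $1,054.25

COGS = $1,043.30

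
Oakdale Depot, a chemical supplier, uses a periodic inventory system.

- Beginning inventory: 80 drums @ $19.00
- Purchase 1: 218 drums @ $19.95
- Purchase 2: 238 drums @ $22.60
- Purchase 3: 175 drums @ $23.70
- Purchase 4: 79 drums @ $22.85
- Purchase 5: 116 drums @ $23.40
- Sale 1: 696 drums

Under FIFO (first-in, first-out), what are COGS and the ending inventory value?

COGS = $15,039.90; ending inventory = $4,875.05

Sale 1 (696) [FIFO — oldest first]: 80 @ $19.00 + 218 @ $19.95 + 238 @ $22.60 + 160 @ $23.70 = $15,039.90
Ending inventory: 15 @ $23.70 + 79 @ $22.85 + 116 @ $23.40 = $4,875.05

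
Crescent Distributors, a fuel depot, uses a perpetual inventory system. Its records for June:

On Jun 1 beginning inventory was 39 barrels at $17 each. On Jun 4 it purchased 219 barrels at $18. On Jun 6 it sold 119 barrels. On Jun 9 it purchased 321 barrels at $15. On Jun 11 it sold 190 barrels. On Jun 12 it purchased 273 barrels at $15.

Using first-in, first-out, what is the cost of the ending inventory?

Jun 6, 119 sold [FIFO — oldest first]: 39 @ $17 + 80 @ $18 = $2,103
Jun 11, 190 sold [FIFO — oldest first]: 139 @ $18 + 51 @ $15 = $3,267
Total COGS = $2,103 + $3,267 = $5,370
Ending inventory: 270 @ $15 + 273 @ $15 = $8,145

Ending inventory = $8,145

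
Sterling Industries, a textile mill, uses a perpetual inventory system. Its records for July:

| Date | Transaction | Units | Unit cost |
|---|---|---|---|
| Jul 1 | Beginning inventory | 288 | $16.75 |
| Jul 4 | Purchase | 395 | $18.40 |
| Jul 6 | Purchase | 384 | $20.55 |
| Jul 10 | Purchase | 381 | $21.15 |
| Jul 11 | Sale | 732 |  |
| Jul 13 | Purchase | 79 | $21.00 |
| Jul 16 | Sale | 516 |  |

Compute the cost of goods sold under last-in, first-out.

Jul 11, 732 sold [LIFO — newest first]: 381 @ $21.15 + 351 @ $20.55 = $15,271.20
Jul 16, 516 sold [LIFO — newest first]: 79 @ $21.00 + 33 @ $20.55 + 395 @ $18.40 + 9 @ $16.75 = $9,755.90
Total COGS = $15,271.20 + $9,755.90 = $25,027.10
Ending inventory: 279 @ $16.75 = $4,673.25
Check: goods available $29,700.35 = COGS $25,027.10 + ending $4,673.25

COGS = $25,027.10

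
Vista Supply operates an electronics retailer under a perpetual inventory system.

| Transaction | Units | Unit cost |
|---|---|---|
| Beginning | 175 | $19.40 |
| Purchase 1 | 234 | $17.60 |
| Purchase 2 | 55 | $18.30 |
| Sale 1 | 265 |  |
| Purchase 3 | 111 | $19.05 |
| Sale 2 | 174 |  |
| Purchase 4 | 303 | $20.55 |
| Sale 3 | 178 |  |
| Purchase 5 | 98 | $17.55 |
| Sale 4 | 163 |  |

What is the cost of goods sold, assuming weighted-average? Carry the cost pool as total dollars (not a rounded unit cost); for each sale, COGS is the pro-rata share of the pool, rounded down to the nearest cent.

COGS = $14,799.42

After Beginning: 175 on hand, pool $3,395.00 (≈ $19.4000 each)
After Purchase 1: 409 on hand, pool $7,513.40 (≈ $18.3702 each)
After Purchase 2: 464 on hand, pool $8,519.90 (≈ $18.3619 each)
Sale 1, sell 265: 265/464 × $8,519.90 → $4,865.89
After Purchase 3: 310 on hand, pool $5,768.56 (≈ $18.6083 each)
Sale 2, sell 174: 174/310 × $5,768.56 → $3,237.83
After Purchase 4: 439 on hand, pool $8,757.38 (≈ $19.9485 each)
Sale 3, sell 178: 178/439 × $8,757.38 → $3,550.82
After Purchase 5: 359 on hand, pool $6,926.46 (≈ $19.2938 each)
Sale 4, sell 163: 163/359 × $6,926.46 → $3,144.88
Total COGS = $4,865.89 + $3,237.83 + $3,550.82 + $3,144.88 = $14,799.42
Ending inventory (cost pool remaining) = $3,781.58
Check: goods available $18,581.00 = COGS $14,799.42 + ending $3,781.58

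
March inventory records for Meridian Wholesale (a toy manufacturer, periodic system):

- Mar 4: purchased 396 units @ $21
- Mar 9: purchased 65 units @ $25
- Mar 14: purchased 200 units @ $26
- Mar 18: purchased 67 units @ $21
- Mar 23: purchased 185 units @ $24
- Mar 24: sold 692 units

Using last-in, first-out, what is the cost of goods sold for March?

Mar 24, 692 sold [LIFO — newest first]: 185 @ $24 + 67 @ $21 + 200 @ $26 + 65 @ $25 + 175 @ $21 = $16,347
Ending inventory: 221 @ $21 = $4,641
Check: goods available $20,988 = COGS $16,347 + ending $4,641

COGS = $16,347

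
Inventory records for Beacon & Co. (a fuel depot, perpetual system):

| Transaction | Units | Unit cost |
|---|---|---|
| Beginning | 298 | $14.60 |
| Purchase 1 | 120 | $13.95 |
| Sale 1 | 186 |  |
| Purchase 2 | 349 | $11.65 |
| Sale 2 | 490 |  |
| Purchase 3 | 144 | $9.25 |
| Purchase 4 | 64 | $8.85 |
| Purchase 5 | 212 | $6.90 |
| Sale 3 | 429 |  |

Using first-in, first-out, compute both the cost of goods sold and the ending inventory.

COGS = $12,886.05; ending inventory = $565.80

Sale 1 (186) [FIFO — oldest first]: 186 @ $14.60 = $2,715.60
Sale 2 (490) [FIFO — oldest first]: 112 @ $14.60 + 120 @ $13.95 + 258 @ $11.65 = $6,314.90
Sale 3 (429) [FIFO — oldest first]: 91 @ $11.65 + 144 @ $9.25 + 64 @ $8.85 + 130 @ $6.90 = $3,855.55
Total COGS = $2,715.60 + $6,314.90 + $3,855.55 = $12,886.05
Ending inventory: 82 @ $6.90 = $565.80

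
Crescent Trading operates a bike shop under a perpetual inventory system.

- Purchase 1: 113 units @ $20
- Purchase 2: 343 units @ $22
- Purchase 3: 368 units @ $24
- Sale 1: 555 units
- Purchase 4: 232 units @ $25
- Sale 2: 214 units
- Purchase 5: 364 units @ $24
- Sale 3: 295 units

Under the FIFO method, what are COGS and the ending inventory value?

Sale 1 (555) [FIFO — oldest first]: 113 @ $20 + 343 @ $22 + 99 @ $24 = $12,182
Sale 2 (214) [FIFO — oldest first]: 214 @ $24 = $5,136
Sale 3 (295) [FIFO — oldest first]: 55 @ $24 + 232 @ $25 + 8 @ $24 = $7,312
Total COGS = $12,182 + $5,136 + $7,312 = $24,630
Ending inventory: 356 @ $24 = $8,544

COGS = $24,630; ending inventory = $8,544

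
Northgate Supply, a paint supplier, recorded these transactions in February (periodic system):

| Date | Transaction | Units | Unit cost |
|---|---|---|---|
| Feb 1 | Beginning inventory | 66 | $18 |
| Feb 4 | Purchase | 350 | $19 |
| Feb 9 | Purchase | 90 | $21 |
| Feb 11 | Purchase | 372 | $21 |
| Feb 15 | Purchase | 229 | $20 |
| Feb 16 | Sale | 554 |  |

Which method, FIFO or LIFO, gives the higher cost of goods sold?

FIFO COGS: 66 @ $18 + 350 @ $19 + 90 @ $21 + 48 @ $21 = $10,736
LIFO COGS: 229 @ $20 + 325 @ $21 = $11,405

LIFO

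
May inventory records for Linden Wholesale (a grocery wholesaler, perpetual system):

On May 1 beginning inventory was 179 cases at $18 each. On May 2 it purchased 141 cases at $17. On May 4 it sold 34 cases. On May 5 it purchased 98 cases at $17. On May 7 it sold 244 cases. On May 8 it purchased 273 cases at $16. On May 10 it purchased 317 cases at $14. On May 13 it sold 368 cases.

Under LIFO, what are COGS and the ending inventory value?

May 4, 34 sold [LIFO — newest first]: 34 @ $17 = $578
May 7, 244 sold [LIFO — newest first]: 98 @ $17 + 107 @ $17 + 39 @ $18 = $4,187
May 13, 368 sold [LIFO — newest first]: 317 @ $14 + 51 @ $16 = $5,254
Total COGS = $578 + $4,187 + $5,254 = $10,019
Ending inventory: 140 @ $18 + 222 @ $16 = $6,072

COGS = $10,019; ending inventory = $6,072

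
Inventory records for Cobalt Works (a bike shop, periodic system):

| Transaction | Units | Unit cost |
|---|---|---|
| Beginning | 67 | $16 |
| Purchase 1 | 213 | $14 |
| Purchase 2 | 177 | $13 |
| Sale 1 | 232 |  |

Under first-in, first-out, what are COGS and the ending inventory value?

COGS = $3,382; ending inventory = $2,973

Sale 1 (232) [FIFO — oldest first]: 67 @ $16 + 165 @ $14 = $3,382
Ending inventory: 48 @ $14 + 177 @ $13 = $2,973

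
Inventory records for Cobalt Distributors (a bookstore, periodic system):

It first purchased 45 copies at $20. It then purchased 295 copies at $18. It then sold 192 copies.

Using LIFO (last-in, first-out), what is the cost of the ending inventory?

Ending inventory = $2,754

Sale 1 (192) [LIFO — newest first]: 192 @ $18 = $3,456
Ending inventory: 45 @ $20 + 103 @ $18 = $2,754
Check: goods available $6,210 = COGS $3,456 + ending $2,754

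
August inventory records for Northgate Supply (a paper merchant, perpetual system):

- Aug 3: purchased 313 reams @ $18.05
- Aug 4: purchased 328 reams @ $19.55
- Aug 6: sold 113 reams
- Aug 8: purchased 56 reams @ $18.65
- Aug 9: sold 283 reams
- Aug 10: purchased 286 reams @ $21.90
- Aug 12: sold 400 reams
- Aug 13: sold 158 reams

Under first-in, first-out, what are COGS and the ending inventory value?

COGS = $18,734.75; ending inventory = $635.10

Aug 6, 113 sold [FIFO — oldest first]: 113 @ $18.05 = $2,039.65
Aug 9, 283 sold [FIFO — oldest first]: 200 @ $18.05 + 83 @ $19.55 = $5,232.65
Aug 12, 400 sold [FIFO — oldest first]: 245 @ $19.55 + 56 @ $18.65 + 99 @ $21.90 = $8,002.25
Aug 13, 158 sold [FIFO — oldest first]: 158 @ $21.90 = $3,460.20
Total COGS = $2,039.65 + $5,232.65 + $8,002.25 + $3,460.20 = $18,734.75
Ending inventory: 29 @ $21.90 = $635.10
Check: goods available $19,369.85 = COGS $18,734.75 + ending $635.10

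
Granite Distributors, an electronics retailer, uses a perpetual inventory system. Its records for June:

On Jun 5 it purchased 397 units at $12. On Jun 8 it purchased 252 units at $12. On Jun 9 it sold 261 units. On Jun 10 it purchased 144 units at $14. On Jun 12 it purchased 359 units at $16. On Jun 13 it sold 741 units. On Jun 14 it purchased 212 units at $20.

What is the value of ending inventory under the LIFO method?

Ending inventory = $6,040

Jun 9, 261 sold [LIFO — newest first]: 252 @ $12 + 9 @ $12 = $3,132
Jun 13, 741 sold [LIFO — newest first]: 359 @ $16 + 144 @ $14 + 238 @ $12 = $10,616
Total COGS = $3,132 + $10,616 = $13,748
Ending inventory: 150 @ $12 + 212 @ $20 = $6,040
Check: goods available $19,788 = COGS $13,748 + ending $6,040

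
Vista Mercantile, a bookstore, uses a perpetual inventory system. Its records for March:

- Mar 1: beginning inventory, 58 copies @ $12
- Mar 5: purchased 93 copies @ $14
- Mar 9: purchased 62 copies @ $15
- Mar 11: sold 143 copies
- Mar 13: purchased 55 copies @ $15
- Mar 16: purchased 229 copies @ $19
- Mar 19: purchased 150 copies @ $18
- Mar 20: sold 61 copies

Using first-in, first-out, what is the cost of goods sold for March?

COGS = $2,793

Mar 11, 143 sold [FIFO — oldest first]: 58 @ $12 + 85 @ $14 = $1,886
Mar 20, 61 sold [FIFO — oldest first]: 8 @ $14 + 53 @ $15 = $907
Total COGS = $1,886 + $907 = $2,793
Ending inventory: 9 @ $15 + 55 @ $15 + 229 @ $19 + 150 @ $18 = $8,011
Check: goods available $10,804 = COGS $2,793 + ending $8,011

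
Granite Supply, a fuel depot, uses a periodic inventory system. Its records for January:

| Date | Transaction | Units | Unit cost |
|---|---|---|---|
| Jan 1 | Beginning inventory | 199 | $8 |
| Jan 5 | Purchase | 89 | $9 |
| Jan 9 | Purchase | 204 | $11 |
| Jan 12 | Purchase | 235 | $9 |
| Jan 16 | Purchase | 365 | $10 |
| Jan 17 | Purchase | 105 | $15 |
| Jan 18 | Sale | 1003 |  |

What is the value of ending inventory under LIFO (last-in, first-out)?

Ending inventory = $1,552

Jan 18, 1003 sold [LIFO — newest first]: 105 @ $15 + 365 @ $10 + 235 @ $9 + 204 @ $11 + 89 @ $9 + 5 @ $8 = $10,425
Ending inventory: 194 @ $8 = $1,552
Check: goods available $11,977 = COGS $10,425 + ending $1,552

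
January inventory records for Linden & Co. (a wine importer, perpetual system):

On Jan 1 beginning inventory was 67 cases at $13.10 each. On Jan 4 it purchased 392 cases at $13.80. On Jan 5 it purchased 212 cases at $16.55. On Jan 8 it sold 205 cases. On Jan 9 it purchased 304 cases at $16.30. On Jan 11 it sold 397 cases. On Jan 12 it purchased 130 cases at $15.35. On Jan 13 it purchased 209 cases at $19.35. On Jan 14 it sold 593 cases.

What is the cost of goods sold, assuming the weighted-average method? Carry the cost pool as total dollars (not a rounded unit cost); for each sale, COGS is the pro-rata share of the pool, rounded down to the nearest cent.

COGS = $18,829.32

After Jan 1: 67 on hand, pool $877.70 (≈ $13.1000 each)
After Jan 4: 459 on hand, pool $6,287.30 (≈ $13.6978 each)
After Jan 5: 671 on hand, pool $9,795.90 (≈ $14.5990 each)
Jan 8, sell 205: 205/671 × $9,795.90 → $2,992.78
After Jan 9: 770 on hand, pool $11,758.32 (≈ $15.2705 each)
Jan 11, sell 397: 397/770 × $11,758.32 → $6,062.40
After Jan 12: 503 on hand, pool $7,691.42 (≈ $15.2911 each)
After Jan 13: 712 on hand, pool $11,735.57 (≈ $16.4825 each)
Jan 14, sell 593: 593/712 × $11,735.57 → $9,774.14
Total COGS = $2,992.78 + $6,062.40 + $9,774.14 = $18,829.32
Ending inventory (cost pool remaining) = $1,961.43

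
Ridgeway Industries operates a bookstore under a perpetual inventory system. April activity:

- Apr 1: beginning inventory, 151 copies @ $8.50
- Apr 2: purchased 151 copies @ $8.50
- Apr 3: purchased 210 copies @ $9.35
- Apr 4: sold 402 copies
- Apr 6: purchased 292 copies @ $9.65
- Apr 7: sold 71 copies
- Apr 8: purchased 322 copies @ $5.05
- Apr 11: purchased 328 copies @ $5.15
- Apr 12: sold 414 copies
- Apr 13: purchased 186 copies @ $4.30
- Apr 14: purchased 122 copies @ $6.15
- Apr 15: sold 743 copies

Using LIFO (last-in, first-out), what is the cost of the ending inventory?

Apr 4, 402 sold [LIFO — newest first]: 210 @ $9.35 + 151 @ $8.50 + 41 @ $8.50 = $3,595.50
Apr 7, 71 sold [LIFO — newest first]: 71 @ $9.65 = $685.15
Apr 12, 414 sold [LIFO — newest first]: 328 @ $5.15 + 86 @ $5.05 = $2,123.50
Apr 15, 743 sold [LIFO — newest first]: 122 @ $6.15 + 186 @ $4.30 + 236 @ $5.05 + 199 @ $9.65 = $4,662.25
Total COGS = $3,595.50 + $685.15 + $2,123.50 + $4,662.25 = $11,066.40
Ending inventory: 110 @ $8.50 + 22 @ $9.65 = $1,147.30
Check: goods available $12,213.70 = COGS $11,066.40 + ending $1,147.30

Ending inventory = $1,147.30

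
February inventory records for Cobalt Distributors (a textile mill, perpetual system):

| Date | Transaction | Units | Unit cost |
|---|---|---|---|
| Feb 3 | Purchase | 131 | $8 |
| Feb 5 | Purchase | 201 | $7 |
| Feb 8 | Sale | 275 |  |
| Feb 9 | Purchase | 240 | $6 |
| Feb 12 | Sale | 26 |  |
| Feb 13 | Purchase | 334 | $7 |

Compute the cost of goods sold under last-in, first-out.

Feb 8, 275 sold [LIFO — newest first]: 201 @ $7 + 74 @ $8 = $1,999
Feb 12, 26 sold [LIFO — newest first]: 26 @ $6 = $156
Total COGS = $1,999 + $156 = $2,155
Ending inventory: 57 @ $8 + 214 @ $6 + 334 @ $7 = $4,078

COGS = $2,155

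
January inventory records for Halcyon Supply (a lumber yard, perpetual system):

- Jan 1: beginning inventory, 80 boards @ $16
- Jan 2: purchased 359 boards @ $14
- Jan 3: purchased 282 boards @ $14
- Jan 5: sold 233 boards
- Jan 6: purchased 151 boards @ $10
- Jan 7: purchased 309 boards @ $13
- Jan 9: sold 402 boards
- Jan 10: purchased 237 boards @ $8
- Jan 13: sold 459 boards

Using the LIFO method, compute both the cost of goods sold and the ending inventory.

Jan 5, 233 sold [LIFO — newest first]: 233 @ $14 = $3,262
Jan 9, 402 sold [LIFO — newest first]: 309 @ $13 + 93 @ $10 = $4,947
Jan 13, 459 sold [LIFO — newest first]: 237 @ $8 + 58 @ $10 + 49 @ $14 + 115 @ $14 = $4,772
Total COGS = $3,262 + $4,947 + $4,772 = $12,981
Ending inventory: 80 @ $16 + 244 @ $14 = $4,696

COGS = $12,981; ending inventory = $4,696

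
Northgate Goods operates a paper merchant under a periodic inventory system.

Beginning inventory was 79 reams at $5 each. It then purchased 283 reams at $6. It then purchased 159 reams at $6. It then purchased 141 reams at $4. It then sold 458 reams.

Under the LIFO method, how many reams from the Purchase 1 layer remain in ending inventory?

Sale 1 (458) [LIFO — newest first]: 141 @ $4 + 159 @ $6 + 158 @ $6 = $2,466
Ending inventory: 79 @ $5 + 125 @ $6 = $1,145
Check: goods available $3,611 = COGS $2,466 + ending $1,145

125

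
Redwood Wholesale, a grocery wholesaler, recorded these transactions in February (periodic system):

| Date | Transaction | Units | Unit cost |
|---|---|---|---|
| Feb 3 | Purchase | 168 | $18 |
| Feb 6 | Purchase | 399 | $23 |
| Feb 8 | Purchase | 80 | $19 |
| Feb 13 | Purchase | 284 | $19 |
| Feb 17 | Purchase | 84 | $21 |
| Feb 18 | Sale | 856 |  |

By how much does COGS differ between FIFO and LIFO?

$327

FIFO COGS: 168 @ $18 + 399 @ $23 + 80 @ $19 + 209 @ $19 = $17,692
LIFO COGS: 84 @ $21 + 284 @ $19 + 80 @ $19 + 399 @ $23 + 9 @ $18 = $18,019
Difference = |$17,692 − $18,019| = $327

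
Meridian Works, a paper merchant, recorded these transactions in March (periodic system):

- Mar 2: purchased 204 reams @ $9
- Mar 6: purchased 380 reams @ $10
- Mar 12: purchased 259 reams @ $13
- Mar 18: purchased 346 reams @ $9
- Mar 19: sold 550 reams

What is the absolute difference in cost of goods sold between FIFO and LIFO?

$470

FIFO COGS: 204 @ $9 + 346 @ $10 = $5,296
LIFO COGS: 346 @ $9 + 204 @ $13 = $5,766
Difference = |$5,296 − $5,766| = $470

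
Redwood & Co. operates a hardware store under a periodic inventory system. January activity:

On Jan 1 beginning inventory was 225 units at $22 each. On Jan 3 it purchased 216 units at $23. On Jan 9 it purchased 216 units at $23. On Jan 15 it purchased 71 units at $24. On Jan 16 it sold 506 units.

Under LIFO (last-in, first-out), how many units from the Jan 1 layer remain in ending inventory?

222

Jan 16, 506 sold [LIFO — newest first]: 71 @ $24 + 216 @ $23 + 216 @ $23 + 3 @ $22 = $11,706
Ending inventory: 222 @ $22 = $4,884
Check: goods available $16,590 = COGS $11,706 + ending $4,884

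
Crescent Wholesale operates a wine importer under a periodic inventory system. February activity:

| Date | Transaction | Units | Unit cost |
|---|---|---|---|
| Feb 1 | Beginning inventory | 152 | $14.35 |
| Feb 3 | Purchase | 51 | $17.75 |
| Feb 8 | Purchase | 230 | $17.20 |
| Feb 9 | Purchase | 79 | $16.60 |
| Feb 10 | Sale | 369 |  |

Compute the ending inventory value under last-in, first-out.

Feb 10, 369 sold [LIFO — newest first]: 79 @ $16.60 + 230 @ $17.20 + 51 @ $17.75 + 9 @ $14.35 = $6,301.80
Ending inventory: 143 @ $14.35 = $2,052.05
Check: goods available $8,353.85 = COGS $6,301.80 + ending $2,052.05

Ending inventory = $2,052.05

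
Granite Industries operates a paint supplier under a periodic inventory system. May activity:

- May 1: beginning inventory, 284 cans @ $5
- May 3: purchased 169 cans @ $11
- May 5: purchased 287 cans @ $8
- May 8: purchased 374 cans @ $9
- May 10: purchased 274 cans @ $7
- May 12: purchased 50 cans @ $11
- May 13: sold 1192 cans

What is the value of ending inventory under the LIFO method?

May 13, 1192 sold [LIFO — newest first]: 50 @ $11 + 274 @ $7 + 374 @ $9 + 287 @ $8 + 169 @ $11 + 38 @ $5 = $10,179
Ending inventory: 246 @ $5 = $1,230

Ending inventory = $1,230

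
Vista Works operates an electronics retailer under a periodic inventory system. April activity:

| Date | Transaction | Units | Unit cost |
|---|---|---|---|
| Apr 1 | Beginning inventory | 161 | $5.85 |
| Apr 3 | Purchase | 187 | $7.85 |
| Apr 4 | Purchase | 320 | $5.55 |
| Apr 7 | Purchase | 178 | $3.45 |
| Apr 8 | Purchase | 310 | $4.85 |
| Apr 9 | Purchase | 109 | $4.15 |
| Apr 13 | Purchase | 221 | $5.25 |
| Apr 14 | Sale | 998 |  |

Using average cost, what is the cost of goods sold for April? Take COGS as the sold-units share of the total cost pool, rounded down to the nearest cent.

COGS = $5,316.39

Apr 14, sell 998: 998/1486 × $7,916.00 → $5,316.39
Ending inventory (cost pool remaining) = $2,599.61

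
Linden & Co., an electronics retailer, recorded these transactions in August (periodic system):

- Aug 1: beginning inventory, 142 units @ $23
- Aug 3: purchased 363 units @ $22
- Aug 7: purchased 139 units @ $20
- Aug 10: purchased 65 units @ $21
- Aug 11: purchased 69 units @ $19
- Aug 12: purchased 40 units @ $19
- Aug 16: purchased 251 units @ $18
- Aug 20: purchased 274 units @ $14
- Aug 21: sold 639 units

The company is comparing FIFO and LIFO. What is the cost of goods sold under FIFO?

FIFO COGS: 142 @ $23 + 363 @ $22 + 134 @ $20 = $13,932
LIFO COGS: 274 @ $14 + 251 @ $18 + 40 @ $19 + 69 @ $19 + 5 @ $21 = $10,530

COGS = $13,932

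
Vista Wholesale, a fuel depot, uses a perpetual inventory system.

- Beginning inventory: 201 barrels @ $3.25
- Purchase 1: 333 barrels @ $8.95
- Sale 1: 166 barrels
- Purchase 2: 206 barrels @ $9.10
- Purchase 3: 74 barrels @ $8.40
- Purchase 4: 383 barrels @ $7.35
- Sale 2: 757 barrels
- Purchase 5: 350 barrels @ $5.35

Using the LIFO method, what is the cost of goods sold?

COGS = $7,638.25

Sale 1 (166) [LIFO — newest first]: 166 @ $8.95 = $1,485.70
Sale 2 (757) [LIFO — newest first]: 383 @ $7.35 + 74 @ $8.40 + 206 @ $9.10 + 94 @ $8.95 = $6,152.55
Total COGS = $1,485.70 + $6,152.55 = $7,638.25
Ending inventory: 201 @ $3.25 + 73 @ $8.95 + 350 @ $5.35 = $3,179.10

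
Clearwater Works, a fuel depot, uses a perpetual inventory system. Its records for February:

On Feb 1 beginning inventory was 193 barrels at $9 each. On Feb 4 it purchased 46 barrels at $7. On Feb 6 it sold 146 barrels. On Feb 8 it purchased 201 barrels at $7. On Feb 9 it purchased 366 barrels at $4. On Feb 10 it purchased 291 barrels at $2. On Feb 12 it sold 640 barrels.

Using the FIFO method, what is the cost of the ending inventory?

Ending inventory = $662

Feb 6, 146 sold [FIFO — oldest first]: 146 @ $9 = $1,314
Feb 12, 640 sold [FIFO — oldest first]: 47 @ $9 + 46 @ $7 + 201 @ $7 + 346 @ $4 = $3,536
Total COGS = $1,314 + $3,536 = $4,850
Ending inventory: 20 @ $4 + 291 @ $2 = $662
Check: goods available $5,512 = COGS $4,850 + ending $662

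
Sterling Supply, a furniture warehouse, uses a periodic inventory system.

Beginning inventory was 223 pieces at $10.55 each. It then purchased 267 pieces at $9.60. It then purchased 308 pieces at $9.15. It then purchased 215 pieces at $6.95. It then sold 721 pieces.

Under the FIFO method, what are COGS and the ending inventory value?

Sale 1 (721) [FIFO — oldest first]: 223 @ $10.55 + 267 @ $9.60 + 231 @ $9.15 = $7,029.50
Ending inventory: 77 @ $9.15 + 215 @ $6.95 = $2,198.80

COGS = $7,029.50; ending inventory = $2,198.80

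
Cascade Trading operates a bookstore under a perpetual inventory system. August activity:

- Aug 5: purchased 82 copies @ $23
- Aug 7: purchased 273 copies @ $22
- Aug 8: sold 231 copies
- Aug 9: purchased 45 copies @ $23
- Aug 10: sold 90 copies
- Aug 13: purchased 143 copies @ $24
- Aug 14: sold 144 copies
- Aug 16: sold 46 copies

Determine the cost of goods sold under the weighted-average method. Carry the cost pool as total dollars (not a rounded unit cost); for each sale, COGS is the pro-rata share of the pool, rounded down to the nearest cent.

After Aug 5: 82 on hand, pool $1,886.00 (≈ $23.0000 each)
After Aug 7: 355 on hand, pool $7,892.00 (≈ $22.2310 each)
Aug 8, sell 231: 231/355 × $7,892.00 → $5,135.35
After Aug 9: 169 on hand, pool $3,791.65 (≈ $22.4358 each)
Aug 10, sell 90: 90/169 × $3,791.65 → $2,019.22
After Aug 13: 222 on hand, pool $5,204.43 (≈ $23.4434 each)
Aug 14, sell 144: 144/222 × $5,204.43 → $3,375.84
Aug 16, sell 46: 46/78 × $1,828.59 → $1,078.39
Total COGS = $5,135.35 + $2,019.22 + $3,375.84 + $1,078.39 = $11,608.80
Ending inventory (cost pool remaining) = $750.20

COGS = $11,608.80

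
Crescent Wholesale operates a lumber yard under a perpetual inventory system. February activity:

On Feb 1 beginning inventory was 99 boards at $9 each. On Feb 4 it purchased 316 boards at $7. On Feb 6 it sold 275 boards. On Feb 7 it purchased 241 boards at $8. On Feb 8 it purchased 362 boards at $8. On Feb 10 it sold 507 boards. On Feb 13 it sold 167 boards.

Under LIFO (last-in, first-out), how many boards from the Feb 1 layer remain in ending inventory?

69

Feb 6, 275 sold [LIFO — newest first]: 275 @ $7 = $1,925
Feb 10, 507 sold [LIFO — newest first]: 362 @ $8 + 145 @ $8 = $4,056
Feb 13, 167 sold [LIFO — newest first]: 96 @ $8 + 41 @ $7 + 30 @ $9 = $1,325
Total COGS = $1,925 + $4,056 + $1,325 = $7,306
Ending inventory: 69 @ $9 = $621
Check: goods available $7,927 = COGS $7,306 + ending $621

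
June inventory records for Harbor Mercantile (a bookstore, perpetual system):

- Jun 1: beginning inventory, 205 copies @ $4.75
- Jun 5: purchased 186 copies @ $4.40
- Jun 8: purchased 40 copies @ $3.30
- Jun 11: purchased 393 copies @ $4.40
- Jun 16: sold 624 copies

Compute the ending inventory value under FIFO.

Jun 16, 624 sold [FIFO — oldest first]: 205 @ $4.75 + 186 @ $4.40 + 40 @ $3.30 + 193 @ $4.40 = $2,773.35
Ending inventory: 200 @ $4.40 = $880.00

Ending inventory = $880.00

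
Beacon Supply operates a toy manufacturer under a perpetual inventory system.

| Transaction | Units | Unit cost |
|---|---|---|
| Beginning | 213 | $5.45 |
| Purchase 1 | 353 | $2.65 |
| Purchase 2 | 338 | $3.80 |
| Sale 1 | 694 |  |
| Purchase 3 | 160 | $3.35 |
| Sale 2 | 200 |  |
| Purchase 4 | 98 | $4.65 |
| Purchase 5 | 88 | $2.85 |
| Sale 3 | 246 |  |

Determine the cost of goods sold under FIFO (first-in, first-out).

Sale 1 (694) [FIFO — oldest first]: 213 @ $5.45 + 353 @ $2.65 + 128 @ $3.80 = $2,582.70
Sale 2 (200) [FIFO — oldest first]: 200 @ $3.80 = $760.00
Sale 3 (246) [FIFO — oldest first]: 10 @ $3.80 + 160 @ $3.35 + 76 @ $4.65 = $927.40
Total COGS = $2,582.70 + $760.00 + $927.40 = $4,270.10
Ending inventory: 22 @ $4.65 + 88 @ $2.85 = $353.10
Check: goods available $4,623.20 = COGS $4,270.10 + ending $353.10

COGS = $4,270.10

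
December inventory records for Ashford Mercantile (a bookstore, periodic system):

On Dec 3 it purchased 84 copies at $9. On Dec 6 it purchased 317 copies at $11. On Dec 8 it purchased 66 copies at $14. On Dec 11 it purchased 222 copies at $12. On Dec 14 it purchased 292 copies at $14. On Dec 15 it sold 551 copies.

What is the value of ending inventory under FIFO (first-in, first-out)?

Ending inventory = $5,744

Dec 15, 551 sold [FIFO — oldest first]: 84 @ $9 + 317 @ $11 + 66 @ $14 + 84 @ $12 = $6,175
Ending inventory: 138 @ $12 + 292 @ $14 = $5,744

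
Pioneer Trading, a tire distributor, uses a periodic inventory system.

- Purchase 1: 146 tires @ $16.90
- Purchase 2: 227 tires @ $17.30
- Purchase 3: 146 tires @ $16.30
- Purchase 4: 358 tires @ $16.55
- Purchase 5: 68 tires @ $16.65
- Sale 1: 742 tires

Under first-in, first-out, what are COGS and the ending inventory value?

COGS = $12,464.95; ending inventory = $3,366.45

Sale 1 (742) [FIFO — oldest first]: 146 @ $16.90 + 227 @ $17.30 + 146 @ $16.30 + 223 @ $16.55 = $12,464.95
Ending inventory: 135 @ $16.55 + 68 @ $16.65 = $3,366.45
Check: goods available $15,831.40 = COGS $12,464.95 + ending $3,366.45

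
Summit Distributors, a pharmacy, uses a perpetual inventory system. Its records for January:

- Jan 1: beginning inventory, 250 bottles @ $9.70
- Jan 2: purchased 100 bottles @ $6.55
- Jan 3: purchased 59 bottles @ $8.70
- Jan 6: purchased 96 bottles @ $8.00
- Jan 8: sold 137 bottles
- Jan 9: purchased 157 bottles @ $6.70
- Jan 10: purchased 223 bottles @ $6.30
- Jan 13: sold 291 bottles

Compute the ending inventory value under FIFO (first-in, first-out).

Ending inventory = $3,072.80

Jan 8, 137 sold [FIFO — oldest first]: 137 @ $9.70 = $1,328.90
Jan 13, 291 sold [FIFO — oldest first]: 113 @ $9.70 + 100 @ $6.55 + 59 @ $8.70 + 19 @ $8.00 = $2,416.40
Total COGS = $1,328.90 + $2,416.40 = $3,745.30
Ending inventory: 77 @ $8.00 + 157 @ $6.70 + 223 @ $6.30 = $3,072.80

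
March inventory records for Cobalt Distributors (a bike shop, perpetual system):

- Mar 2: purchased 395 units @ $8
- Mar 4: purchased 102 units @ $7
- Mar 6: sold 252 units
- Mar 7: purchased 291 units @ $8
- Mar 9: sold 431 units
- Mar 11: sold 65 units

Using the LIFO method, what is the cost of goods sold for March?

Mar 6, 252 sold [LIFO — newest first]: 102 @ $7 + 150 @ $8 = $1,914
Mar 9, 431 sold [LIFO — newest first]: 291 @ $8 + 140 @ $8 = $3,448
Mar 11, 65 sold [LIFO — newest first]: 65 @ $8 = $520
Total COGS = $1,914 + $3,448 + $520 = $5,882
Ending inventory: 40 @ $8 = $320
Check: goods available $6,202 = COGS $5,882 + ending $320

COGS = $5,882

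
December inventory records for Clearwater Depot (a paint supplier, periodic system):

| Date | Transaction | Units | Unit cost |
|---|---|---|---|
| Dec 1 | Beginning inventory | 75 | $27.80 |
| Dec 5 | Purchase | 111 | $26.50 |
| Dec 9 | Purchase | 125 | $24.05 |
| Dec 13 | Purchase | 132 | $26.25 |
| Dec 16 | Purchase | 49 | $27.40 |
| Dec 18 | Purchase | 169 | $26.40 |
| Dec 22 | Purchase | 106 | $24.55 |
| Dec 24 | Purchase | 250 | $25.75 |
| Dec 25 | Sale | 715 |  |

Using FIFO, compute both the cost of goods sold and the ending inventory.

COGS = $18,627.65; ending inventory = $7,714.10

Dec 25, 715 sold [FIFO — oldest first]: 75 @ $27.80 + 111 @ $26.50 + 125 @ $24.05 + 132 @ $26.25 + 49 @ $27.40 + 169 @ $26.40 + 54 @ $24.55 = $18,627.65
Ending inventory: 52 @ $24.55 + 250 @ $25.75 = $7,714.10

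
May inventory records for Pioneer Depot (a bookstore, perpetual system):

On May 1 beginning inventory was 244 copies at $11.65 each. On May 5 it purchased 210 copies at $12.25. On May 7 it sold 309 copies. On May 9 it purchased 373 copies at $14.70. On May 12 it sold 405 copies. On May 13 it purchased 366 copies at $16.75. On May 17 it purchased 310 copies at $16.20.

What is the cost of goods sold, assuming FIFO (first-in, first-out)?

COGS = $9,237.10

May 7, 309 sold [FIFO — oldest first]: 244 @ $11.65 + 65 @ $12.25 = $3,638.85
May 12, 405 sold [FIFO — oldest first]: 145 @ $12.25 + 260 @ $14.70 = $5,598.25
Total COGS = $3,638.85 + $5,598.25 = $9,237.10
Ending inventory: 113 @ $14.70 + 366 @ $16.75 + 310 @ $16.20 = $12,813.60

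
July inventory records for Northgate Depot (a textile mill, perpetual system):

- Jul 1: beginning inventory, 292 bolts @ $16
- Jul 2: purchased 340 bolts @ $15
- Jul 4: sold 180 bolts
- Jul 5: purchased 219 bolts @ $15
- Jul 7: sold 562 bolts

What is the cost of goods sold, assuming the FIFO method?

COGS = $11,422

Jul 4, 180 sold [FIFO — oldest first]: 180 @ $16 = $2,880
Jul 7, 562 sold [FIFO — oldest first]: 112 @ $16 + 340 @ $15 + 110 @ $15 = $8,542
Total COGS = $2,880 + $8,542 = $11,422
Ending inventory: 109 @ $15 = $1,635
Check: goods available $13,057 = COGS $11,422 + ending $1,635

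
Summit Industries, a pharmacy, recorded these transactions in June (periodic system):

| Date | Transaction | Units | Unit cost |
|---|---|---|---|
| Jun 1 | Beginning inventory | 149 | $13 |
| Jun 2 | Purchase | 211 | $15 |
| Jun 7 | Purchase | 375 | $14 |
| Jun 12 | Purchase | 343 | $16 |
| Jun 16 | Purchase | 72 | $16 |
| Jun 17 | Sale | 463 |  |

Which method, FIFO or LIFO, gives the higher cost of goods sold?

LIFO

FIFO COGS: 149 @ $13 + 211 @ $15 + 103 @ $14 = $6,544
LIFO COGS: 72 @ $16 + 343 @ $16 + 48 @ $14 = $7,312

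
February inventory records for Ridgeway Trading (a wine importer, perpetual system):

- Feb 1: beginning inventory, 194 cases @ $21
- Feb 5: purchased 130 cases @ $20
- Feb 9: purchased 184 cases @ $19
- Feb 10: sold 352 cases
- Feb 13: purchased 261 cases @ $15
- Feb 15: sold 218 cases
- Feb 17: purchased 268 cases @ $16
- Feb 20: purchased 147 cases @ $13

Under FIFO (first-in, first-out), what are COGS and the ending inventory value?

Feb 10, 352 sold [FIFO — oldest first]: 194 @ $21 + 130 @ $20 + 28 @ $19 = $7,206
Feb 15, 218 sold [FIFO — oldest first]: 156 @ $19 + 62 @ $15 = $3,894
Total COGS = $7,206 + $3,894 = $11,100
Ending inventory: 199 @ $15 + 268 @ $16 + 147 @ $13 = $9,184
Check: goods available $20,284 = COGS $11,100 + ending $9,184

COGS = $11,100; ending inventory = $9,184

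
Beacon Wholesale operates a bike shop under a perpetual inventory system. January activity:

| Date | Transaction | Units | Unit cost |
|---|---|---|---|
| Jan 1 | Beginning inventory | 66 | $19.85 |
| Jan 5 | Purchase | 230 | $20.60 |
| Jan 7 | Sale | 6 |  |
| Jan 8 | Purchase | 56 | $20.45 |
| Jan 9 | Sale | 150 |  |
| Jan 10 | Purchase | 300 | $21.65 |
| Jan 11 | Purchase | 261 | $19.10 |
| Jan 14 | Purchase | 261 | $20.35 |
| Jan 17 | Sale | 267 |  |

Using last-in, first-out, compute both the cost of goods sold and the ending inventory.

COGS = $8,631.15; ending inventory = $15,353.60

Jan 7, 6 sold [LIFO — newest first]: 6 @ $20.60 = $123.60
Jan 9, 150 sold [LIFO — newest first]: 56 @ $20.45 + 94 @ $20.60 = $3,081.60
Jan 17, 267 sold [LIFO — newest first]: 261 @ $20.35 + 6 @ $19.10 = $5,425.95
Total COGS = $123.60 + $3,081.60 + $5,425.95 = $8,631.15
Ending inventory: 66 @ $19.85 + 130 @ $20.60 + 300 @ $21.65 + 255 @ $19.10 = $15,353.60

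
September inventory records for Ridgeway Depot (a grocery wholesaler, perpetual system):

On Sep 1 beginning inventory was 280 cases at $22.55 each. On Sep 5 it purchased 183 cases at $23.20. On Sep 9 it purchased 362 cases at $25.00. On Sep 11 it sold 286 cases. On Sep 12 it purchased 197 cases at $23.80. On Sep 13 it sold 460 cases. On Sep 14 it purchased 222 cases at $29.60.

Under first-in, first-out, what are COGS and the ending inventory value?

COGS = $17,634.60; ending inventory = $13,234.80

Sep 11, 286 sold [FIFO — oldest first]: 280 @ $22.55 + 6 @ $23.20 = $6,453.20
Sep 13, 460 sold [FIFO — oldest first]: 177 @ $23.20 + 283 @ $25.00 = $11,181.40
Total COGS = $6,453.20 + $11,181.40 = $17,634.60
Ending inventory: 79 @ $25.00 + 197 @ $23.80 + 222 @ $29.60 = $13,234.80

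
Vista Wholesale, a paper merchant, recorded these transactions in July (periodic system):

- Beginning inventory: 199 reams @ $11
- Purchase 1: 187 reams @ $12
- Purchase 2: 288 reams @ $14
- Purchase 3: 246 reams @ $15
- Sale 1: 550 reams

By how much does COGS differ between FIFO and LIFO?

$1,185

FIFO COGS: 199 @ $11 + 187 @ $12 + 164 @ $14 = $6,729
LIFO COGS: 246 @ $15 + 288 @ $14 + 16 @ $12 = $7,914
Difference = |$6,729 − $7,914| = $1,185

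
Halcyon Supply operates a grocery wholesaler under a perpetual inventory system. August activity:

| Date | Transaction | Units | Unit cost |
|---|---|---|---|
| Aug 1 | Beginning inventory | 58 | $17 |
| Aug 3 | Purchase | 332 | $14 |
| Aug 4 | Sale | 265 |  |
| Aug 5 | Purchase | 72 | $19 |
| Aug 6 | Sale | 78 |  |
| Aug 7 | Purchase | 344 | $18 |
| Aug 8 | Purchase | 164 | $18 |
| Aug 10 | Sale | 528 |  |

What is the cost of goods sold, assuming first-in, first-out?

Aug 4, 265 sold [FIFO — oldest first]: 58 @ $17 + 207 @ $14 = $3,884
Aug 6, 78 sold [FIFO — oldest first]: 78 @ $14 = $1,092
Aug 10, 528 sold [FIFO — oldest first]: 47 @ $14 + 72 @ $19 + 344 @ $18 + 65 @ $18 = $9,388
Total COGS = $3,884 + $1,092 + $9,388 = $14,364
Ending inventory: 99 @ $18 = $1,782
Check: goods available $16,146 = COGS $14,364 + ending $1,782

COGS = $14,364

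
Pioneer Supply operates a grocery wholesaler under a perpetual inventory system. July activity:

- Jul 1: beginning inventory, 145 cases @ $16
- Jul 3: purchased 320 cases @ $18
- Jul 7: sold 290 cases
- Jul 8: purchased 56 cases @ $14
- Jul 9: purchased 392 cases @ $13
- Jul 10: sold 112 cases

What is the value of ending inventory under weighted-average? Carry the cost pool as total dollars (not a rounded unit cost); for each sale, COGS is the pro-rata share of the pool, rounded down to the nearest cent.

After Jul 1: 145 on hand, pool $2,320.00 (≈ $16.0000 each)
After Jul 3: 465 on hand, pool $8,080.00 (≈ $17.3763 each)
Jul 7, sell 290: 290/465 × $8,080.00 → $5,039.13
After Jul 8: 231 on hand, pool $3,824.87 (≈ $16.5579 each)
After Jul 9: 623 on hand, pool $8,920.87 (≈ $14.3192 each)
Jul 10, sell 112: 112/623 × $8,920.87 → $1,603.75
Total COGS = $5,039.13 + $1,603.75 = $6,642.88
Ending inventory (cost pool remaining) = $7,317.12
Check: goods available $13,960.00 = COGS $6,642.88 + ending $7,317.12

Ending inventory = $7,317.12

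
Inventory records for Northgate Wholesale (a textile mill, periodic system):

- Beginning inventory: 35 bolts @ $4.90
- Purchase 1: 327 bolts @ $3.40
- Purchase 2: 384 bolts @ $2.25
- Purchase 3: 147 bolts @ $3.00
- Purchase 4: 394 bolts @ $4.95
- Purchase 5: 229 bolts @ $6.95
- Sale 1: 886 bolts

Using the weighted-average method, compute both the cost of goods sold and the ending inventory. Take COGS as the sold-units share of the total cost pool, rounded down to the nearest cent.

COGS = $3,582.66; ending inventory = $2,547.49

Sale 1, sell 886: 886/1516 × $6,130.15 → $3,582.66
Ending inventory (cost pool remaining) = $2,547.49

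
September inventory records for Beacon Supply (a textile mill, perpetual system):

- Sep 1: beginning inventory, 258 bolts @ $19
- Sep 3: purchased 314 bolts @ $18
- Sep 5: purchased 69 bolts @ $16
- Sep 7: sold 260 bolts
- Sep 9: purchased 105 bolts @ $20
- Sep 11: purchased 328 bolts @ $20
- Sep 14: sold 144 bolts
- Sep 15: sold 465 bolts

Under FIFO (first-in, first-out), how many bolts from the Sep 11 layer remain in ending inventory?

Sep 7, 260 sold [FIFO — oldest first]: 258 @ $19 + 2 @ $18 = $4,938
Sep 14, 144 sold [FIFO — oldest first]: 144 @ $18 = $2,592
Sep 15, 465 sold [FIFO — oldest first]: 168 @ $18 + 69 @ $16 + 105 @ $20 + 123 @ $20 = $8,688
Total COGS = $4,938 + $2,592 + $8,688 = $16,218
Ending inventory: 205 @ $20 = $4,100
Check: goods available $20,318 = COGS $16,218 + ending $4,100

205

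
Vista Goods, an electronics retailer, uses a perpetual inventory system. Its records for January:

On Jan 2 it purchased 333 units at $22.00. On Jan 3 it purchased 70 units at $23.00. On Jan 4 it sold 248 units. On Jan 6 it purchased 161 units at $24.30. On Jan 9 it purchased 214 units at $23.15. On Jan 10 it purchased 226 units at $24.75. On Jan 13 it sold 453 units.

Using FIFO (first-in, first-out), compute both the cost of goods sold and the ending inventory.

Jan 4, 248 sold [FIFO — oldest first]: 248 @ $22.00 = $5,456.00
Jan 13, 453 sold [FIFO — oldest first]: 85 @ $22.00 + 70 @ $23.00 + 161 @ $24.30 + 137 @ $23.15 = $10,563.85
Total COGS = $5,456.00 + $10,563.85 = $16,019.85
Ending inventory: 77 @ $23.15 + 226 @ $24.75 = $7,376.05

COGS = $16,019.85; ending inventory = $7,376.05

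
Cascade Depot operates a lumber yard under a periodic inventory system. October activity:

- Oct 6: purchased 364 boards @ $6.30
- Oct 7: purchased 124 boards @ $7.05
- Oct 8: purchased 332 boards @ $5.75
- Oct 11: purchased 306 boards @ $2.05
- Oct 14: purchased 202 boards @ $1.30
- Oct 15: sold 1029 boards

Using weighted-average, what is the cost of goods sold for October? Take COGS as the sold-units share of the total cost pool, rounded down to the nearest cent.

Oct 15, sell 1029: 1029/1328 × $5,966.30 → $4,622.98
Ending inventory (cost pool remaining) = $1,343.32

COGS = $4,622.98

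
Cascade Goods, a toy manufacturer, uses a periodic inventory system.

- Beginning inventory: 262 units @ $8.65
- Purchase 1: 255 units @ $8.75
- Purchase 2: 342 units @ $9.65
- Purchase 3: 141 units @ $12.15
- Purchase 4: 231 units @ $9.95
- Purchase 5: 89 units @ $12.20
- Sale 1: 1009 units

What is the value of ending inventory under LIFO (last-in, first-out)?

Sale 1 (1009) [LIFO — newest first]: 89 @ $12.20 + 231 @ $9.95 + 141 @ $12.15 + 342 @ $9.65 + 206 @ $8.75 = $10,200.20
Ending inventory: 262 @ $8.65 + 49 @ $8.75 = $2,695.05

Ending inventory = $2,695.05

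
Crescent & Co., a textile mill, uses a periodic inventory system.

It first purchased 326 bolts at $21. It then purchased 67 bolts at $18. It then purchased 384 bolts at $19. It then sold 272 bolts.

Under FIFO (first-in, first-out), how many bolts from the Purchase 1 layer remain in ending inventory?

Sale 1 (272) [FIFO — oldest first]: 272 @ $21 = $5,712
Ending inventory: 54 @ $21 + 67 @ $18 + 384 @ $19 = $9,636
Check: goods available $15,348 = COGS $5,712 + ending $9,636

54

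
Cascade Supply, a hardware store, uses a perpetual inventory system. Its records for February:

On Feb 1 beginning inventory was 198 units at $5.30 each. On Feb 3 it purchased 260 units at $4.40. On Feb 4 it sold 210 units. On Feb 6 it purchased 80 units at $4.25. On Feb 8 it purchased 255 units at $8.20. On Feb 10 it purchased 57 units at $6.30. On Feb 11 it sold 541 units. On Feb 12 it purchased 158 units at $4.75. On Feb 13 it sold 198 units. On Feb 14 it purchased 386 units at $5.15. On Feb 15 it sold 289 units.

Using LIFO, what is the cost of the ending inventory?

Feb 4, 210 sold [LIFO — newest first]: 210 @ $4.40 = $924.00
Feb 11, 541 sold [LIFO — newest first]: 57 @ $6.30 + 255 @ $8.20 + 80 @ $4.25 + 50 @ $4.40 + 99 @ $5.30 = $3,534.80
Feb 13, 198 sold [LIFO — newest first]: 158 @ $4.75 + 40 @ $5.30 = $962.50
Feb 15, 289 sold [LIFO — newest first]: 289 @ $5.15 = $1,488.35
Total COGS = $924.00 + $3,534.80 + $962.50 + $1,488.35 = $6,909.65
Ending inventory: 59 @ $5.30 + 97 @ $5.15 = $812.25
Check: goods available $7,721.90 = COGS $6,909.65 + ending $812.25

Ending inventory = $812.25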